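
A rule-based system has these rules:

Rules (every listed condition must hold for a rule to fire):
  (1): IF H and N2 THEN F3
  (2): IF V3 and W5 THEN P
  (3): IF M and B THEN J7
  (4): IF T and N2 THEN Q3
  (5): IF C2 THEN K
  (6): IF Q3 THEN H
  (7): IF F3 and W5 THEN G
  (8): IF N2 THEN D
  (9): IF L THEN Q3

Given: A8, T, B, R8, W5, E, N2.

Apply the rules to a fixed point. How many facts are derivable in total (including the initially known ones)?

12

[1] (4) [IF T and N2 THEN Q3]; (8) [IF N2 THEN D]. ⇒ new: Q3, D.
[2] (6) [IF Q3 THEN H]. ⇒ new: H.
[3] (1) [IF H and N2 THEN F3]. ⇒ new: F3.
[4] (7) [IF F3 and W5 THEN G]. ⇒ new: G.
Closure: {A8, B, D, E, F3, G, H, N2, Q3, R8, T, W5} — 12 facts.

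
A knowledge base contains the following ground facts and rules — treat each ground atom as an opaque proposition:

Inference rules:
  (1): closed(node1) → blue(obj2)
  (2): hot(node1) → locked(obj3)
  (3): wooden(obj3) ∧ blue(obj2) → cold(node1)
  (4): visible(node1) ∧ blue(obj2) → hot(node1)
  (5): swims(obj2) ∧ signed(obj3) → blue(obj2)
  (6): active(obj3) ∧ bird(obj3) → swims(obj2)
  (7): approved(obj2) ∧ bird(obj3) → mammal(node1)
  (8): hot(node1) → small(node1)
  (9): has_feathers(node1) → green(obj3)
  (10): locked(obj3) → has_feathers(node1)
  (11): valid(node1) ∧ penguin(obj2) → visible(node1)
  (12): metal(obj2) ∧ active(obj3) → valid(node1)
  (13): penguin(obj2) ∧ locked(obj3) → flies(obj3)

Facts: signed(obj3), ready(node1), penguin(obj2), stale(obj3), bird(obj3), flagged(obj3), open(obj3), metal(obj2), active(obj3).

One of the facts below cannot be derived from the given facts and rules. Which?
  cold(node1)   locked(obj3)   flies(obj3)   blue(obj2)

cold(node1)

[1] (6) [active(obj3) ∧ bird(obj3) → swims(obj2)]; (12) [metal(obj2) ∧ active(obj3) → valid(node1)]. ⇒ new: swims(obj2), valid(node1).
[2] (5) [swims(obj2) ∧ signed(obj3) → blue(obj2)]; (11) [valid(node1) ∧ penguin(obj2) → visible(node1)]. ⇒ new: blue(obj2), visible(node1).
[3] (4) [visible(node1) ∧ blue(obj2) → hot(node1)]. ⇒ new: hot(node1).
[4] (2) [hot(node1) → locked(obj3)]; (8) [hot(node1) → small(node1)]. ⇒ new: locked(obj3), small(node1).
[5] (10) [locked(obj3) → has_feathers(node1)]; (13) [penguin(obj2) ∧ locked(obj3) → flies(obj3)]. ⇒ new: has_feathers(node1), flies(obj3).
[6] (9) [has_feathers(node1) → green(obj3)]. ⇒ new: green(obj3).
Derived: locked(obj3) (round 4), blue(obj2) (round 2), flies(obj3) (round 5). cold(node1) never appears in any round.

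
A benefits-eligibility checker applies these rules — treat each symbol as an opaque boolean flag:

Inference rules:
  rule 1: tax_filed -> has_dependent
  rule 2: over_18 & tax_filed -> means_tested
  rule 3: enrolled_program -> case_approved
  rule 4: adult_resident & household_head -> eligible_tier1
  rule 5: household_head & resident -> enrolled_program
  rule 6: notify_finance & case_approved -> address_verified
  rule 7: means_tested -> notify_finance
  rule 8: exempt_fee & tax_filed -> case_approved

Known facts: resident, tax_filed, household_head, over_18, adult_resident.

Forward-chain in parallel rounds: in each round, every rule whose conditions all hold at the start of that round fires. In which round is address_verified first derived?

3

Round 1: rule 1 [tax_filed -> has_dependent]; rule 2 [over_18 & tax_filed -> means_tested]; rule 4 [adult_resident & household_head -> eligible_tier1]; rule 5 [household_head & resident -> enrolled_program]. Adds has_dependent, means_tested, eligible_tier1, enrolled_program.
Round 2: rule 3 [enrolled_program -> case_approved]; rule 7 [means_tested -> notify_finance]. Adds case_approved, notify_finance.
Round 3: rule 6 [notify_finance & case_approved -> address_verified]. Adds address_verified.
address_verified first appears in round 3.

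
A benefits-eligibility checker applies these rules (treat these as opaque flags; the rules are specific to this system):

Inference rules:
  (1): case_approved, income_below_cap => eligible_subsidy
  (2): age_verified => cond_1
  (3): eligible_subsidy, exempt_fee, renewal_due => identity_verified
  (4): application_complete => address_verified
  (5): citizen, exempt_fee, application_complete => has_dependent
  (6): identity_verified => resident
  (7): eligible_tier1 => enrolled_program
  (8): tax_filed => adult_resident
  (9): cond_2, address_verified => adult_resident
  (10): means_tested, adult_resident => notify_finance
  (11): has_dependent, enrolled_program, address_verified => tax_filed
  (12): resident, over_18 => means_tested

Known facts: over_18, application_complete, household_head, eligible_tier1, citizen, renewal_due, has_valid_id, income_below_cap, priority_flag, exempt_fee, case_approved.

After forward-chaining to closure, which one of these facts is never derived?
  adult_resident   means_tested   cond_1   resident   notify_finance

Round 1: (1) [case_approved, income_below_cap => eligible_subsidy]; (4) [application_complete => address_verified]; (5) [citizen, exempt_fee, application_complete => has_dependent]; (7) [eligible_tier1 => enrolled_program]. Adds eligible_subsidy, address_verified, has_dependent, enrolled_program.
Round 2: (3) [eligible_subsidy, exempt_fee, renewal_due => identity_verified]; (11) [has_dependent, enrolled_program, address_verified => tax_filed]. Adds identity_verified, tax_filed.
Round 3: (6) [identity_verified => resident]; (8) [tax_filed => adult_resident]. Adds resident, adult_resident.
Round 4: (12) [resident, over_18 => means_tested]. Adds means_tested.
Round 5: (10) [means_tested, adult_resident => notify_finance]. Adds notify_finance.
Derived: notify_finance (round 5), adult_resident (round 3), resident (round 3), means_tested (round 4). cond_1 never appears in any round.

cond_1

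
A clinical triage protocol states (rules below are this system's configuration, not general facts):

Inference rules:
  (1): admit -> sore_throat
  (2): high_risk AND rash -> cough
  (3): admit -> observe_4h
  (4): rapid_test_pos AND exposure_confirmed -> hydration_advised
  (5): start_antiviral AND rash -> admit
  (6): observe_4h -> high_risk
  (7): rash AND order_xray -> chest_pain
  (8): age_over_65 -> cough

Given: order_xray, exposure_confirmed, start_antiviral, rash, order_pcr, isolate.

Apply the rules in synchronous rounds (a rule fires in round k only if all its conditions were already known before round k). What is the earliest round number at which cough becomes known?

4

Round 1: (5) [start_antiviral AND rash -> admit]; (7) [rash AND order_xray -> chest_pain]. Adds admit, chest_pain.
Round 2: (1) [admit -> sore_throat]; (3) [admit -> observe_4h]. Adds sore_throat, observe_4h.
Round 3: (6) [observe_4h -> high_risk]. Adds high_risk.
Round 4: (2) [high_risk AND rash -> cough]. Adds cough.
cough first appears in round 4.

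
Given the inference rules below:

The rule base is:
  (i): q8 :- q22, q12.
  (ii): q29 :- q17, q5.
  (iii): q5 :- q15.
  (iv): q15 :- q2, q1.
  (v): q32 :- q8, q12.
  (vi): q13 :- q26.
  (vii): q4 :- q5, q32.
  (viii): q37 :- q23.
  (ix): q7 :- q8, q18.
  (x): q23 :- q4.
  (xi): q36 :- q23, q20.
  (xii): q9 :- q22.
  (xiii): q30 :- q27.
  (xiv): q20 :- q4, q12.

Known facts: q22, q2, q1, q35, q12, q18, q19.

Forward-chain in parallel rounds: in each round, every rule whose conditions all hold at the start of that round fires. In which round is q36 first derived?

Round 1 — (i), (iv), (xii), derive q8, q15, q9.
Round 2 — (iii), (v), (ix), derive q5, q32, q7.
Round 3 — (vii), derive q4.
Round 4 — (x), (xiv), derive q23, q20.
Round 5 — (viii), (xi), derive q37, q36.
q36 first appears in round 5.

5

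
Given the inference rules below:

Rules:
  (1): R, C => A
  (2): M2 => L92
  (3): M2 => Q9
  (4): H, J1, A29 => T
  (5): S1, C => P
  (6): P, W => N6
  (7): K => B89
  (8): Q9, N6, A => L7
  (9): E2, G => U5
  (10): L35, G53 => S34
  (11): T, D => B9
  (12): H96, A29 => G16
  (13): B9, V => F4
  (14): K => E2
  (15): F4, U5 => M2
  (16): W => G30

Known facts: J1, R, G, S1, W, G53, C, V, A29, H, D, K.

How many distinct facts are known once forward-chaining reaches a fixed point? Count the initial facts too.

26

Round 1: (1) [R, C => A]; (4) [H, J1, A29 => T]; (5) [S1, C => P]; (7) [K => B89]; (14) [K => E2]; (16) [W => G30]. Adds A, T, P, B89, E2, G30.
Round 2: (6) [P, W => N6]; (9) [E2, G => U5]; (11) [T, D => B9]. Adds N6, U5, B9.
Round 3: (13) [B9, V => F4]. Adds F4.
Round 4: (15) [F4, U5 => M2]. Adds M2.
Round 5: (2) [M2 => L92]; (3) [M2 => Q9]. Adds L92, Q9.
Round 6: (8) [Q9, N6, A => L7]. Adds L7.
Closure: {A, A29, B89, B9, C, D, E2, F4, G, G30, G53, H, J1, K, L7, L92, M2, N6, P, Q9, R, S1, T, U5, V, W} — 26 facts.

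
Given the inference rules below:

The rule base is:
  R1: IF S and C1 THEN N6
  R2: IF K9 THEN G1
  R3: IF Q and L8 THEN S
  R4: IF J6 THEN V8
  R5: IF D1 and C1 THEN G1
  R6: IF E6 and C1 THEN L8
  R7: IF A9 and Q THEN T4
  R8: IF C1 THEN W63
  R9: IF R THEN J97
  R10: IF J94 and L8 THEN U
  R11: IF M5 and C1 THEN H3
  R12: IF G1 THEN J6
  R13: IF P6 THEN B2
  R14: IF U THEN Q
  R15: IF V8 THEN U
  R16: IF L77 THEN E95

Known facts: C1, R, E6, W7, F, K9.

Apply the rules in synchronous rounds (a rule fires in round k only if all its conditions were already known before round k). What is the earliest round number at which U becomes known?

4

Round 1: R2 [IF K9 THEN G1]; R6 [IF E6 and C1 THEN L8]; R8 [IF C1 THEN W63]; R9 [IF R THEN J97]. New: G1, L8, W63, J97.
Round 2: R12 [IF G1 THEN J6]. New: J6.
Round 3: R4 [IF J6 THEN V8]. New: V8.
Round 4: R15 [IF V8 THEN U]. New: U.
U first appears in round 4.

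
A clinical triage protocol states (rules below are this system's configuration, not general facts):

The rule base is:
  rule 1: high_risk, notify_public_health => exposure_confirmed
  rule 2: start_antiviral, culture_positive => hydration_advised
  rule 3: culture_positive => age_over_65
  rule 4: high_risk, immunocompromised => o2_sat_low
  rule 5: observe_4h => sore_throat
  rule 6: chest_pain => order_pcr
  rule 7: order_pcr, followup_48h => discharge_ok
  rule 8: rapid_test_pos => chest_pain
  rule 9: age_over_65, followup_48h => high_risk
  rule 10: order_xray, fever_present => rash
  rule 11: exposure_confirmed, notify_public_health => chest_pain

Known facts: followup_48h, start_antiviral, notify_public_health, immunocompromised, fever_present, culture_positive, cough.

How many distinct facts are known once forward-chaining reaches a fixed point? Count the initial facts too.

15

Round 1 — rule 2, rule 3, derive hydration_advised, age_over_65.
Round 2 — rule 9, derive high_risk.
Round 3 — rule 1, rule 4, derive exposure_confirmed, o2_sat_low.
Round 4 — rule 11, derive chest_pain.
Round 5 — rule 6, derive order_pcr.
Round 6 — rule 7, derive discharge_ok.
Closure: {age_over_65, chest_pain, cough, culture_positive, discharge_ok, exposure_confirmed, fever_present, followup_48h, high_risk, hydration_advised, immunocompromised, notify_public_health, o2_sat_low, order_pcr, start_antiviral} — 15 facts.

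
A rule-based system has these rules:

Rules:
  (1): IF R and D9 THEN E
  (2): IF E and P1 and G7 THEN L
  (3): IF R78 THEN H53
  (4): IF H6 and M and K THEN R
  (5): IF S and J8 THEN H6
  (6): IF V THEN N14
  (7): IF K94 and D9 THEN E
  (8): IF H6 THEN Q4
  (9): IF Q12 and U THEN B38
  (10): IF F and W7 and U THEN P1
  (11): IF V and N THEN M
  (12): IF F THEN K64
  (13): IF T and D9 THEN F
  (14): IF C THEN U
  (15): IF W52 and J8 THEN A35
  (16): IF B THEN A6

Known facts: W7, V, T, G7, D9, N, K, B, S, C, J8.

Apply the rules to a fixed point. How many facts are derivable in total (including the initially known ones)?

Round 1 — (5), (6), (11), (13), (14), (16), derive H6, N14, M, F, U, A6.
Round 2 — (4), (8), (10), (12), derive R, Q4, P1, K64.
Round 3 — (1), derive E.
Round 4 — (2), derive L.
Closure: {A6, B, C, D9, E, F, G7, H6, J8, K, K64, L, M, N, N14, P1, Q4, R, S, T, U, V, W7} — 23 facts.

23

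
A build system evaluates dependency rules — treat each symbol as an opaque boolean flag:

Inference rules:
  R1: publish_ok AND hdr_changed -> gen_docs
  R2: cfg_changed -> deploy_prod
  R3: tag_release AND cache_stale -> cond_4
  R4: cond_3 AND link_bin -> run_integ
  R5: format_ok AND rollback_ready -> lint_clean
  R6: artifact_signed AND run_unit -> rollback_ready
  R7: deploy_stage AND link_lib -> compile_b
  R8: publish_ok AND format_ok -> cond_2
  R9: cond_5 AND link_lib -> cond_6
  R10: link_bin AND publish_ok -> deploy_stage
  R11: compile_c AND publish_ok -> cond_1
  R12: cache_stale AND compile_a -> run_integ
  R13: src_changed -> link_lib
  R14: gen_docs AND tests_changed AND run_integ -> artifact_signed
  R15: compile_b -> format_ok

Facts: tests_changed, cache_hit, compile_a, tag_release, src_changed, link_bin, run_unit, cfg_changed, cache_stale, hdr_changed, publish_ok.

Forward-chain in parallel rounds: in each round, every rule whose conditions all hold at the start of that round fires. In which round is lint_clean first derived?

4

Round 1: R1 [publish_ok AND hdr_changed -> gen_docs]; R2 [cfg_changed -> deploy_prod]; R3 [tag_release AND cache_stale -> cond_4]; R10 [link_bin AND publish_ok -> deploy_stage]; R12 [cache_stale AND compile_a -> run_integ]; R13 [src_changed -> link_lib]. Adds gen_docs, deploy_prod, cond_4, deploy_stage, run_integ, link_lib.
Round 2: R7 [deploy_stage AND link_lib -> compile_b]; R14 [gen_docs AND tests_changed AND run_integ -> artifact_signed]. Adds compile_b, artifact_signed.
Round 3: R6 [artifact_signed AND run_unit -> rollback_ready]; R15 [compile_b -> format_ok]. Adds rollback_ready, format_ok.
Round 4: R5 [format_ok AND rollback_ready -> lint_clean]; R8 [publish_ok AND format_ok -> cond_2]. Adds lint_clean, cond_2.
lint_clean first appears in round 4.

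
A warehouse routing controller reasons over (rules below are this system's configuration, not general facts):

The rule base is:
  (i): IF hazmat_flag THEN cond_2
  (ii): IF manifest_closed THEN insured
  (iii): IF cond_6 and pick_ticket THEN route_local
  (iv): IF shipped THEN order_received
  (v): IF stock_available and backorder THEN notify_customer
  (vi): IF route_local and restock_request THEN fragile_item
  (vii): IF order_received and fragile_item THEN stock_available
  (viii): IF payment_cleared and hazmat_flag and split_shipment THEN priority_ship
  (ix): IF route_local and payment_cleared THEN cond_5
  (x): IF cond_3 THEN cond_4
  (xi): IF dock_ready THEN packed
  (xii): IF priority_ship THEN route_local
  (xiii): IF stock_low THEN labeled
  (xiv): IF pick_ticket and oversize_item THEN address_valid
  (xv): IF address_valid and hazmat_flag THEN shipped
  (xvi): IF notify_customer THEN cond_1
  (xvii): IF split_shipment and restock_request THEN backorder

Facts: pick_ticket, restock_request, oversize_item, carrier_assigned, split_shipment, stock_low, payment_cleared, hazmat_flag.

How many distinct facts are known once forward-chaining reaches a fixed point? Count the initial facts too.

Round 1 — (i), (viii), (xiii), (xiv), (xvii), derive cond_2, priority_ship, labeled, address_valid, backorder.
Round 2 — (xii), (xv), derive route_local, shipped.
Round 3 — (iv), (vi), (ix), derive order_received, fragile_item, cond_5.
Round 4 — (vii), derive stock_available.
Round 5 — (v), derive notify_customer.
Round 6 — (xvi), derive cond_1.
Closure: {address_valid, backorder, carrier_assigned, cond_1, cond_2, cond_5, fragile_item, hazmat_flag, labeled, notify_customer, order_received, oversize_item, payment_cleared, pick_ticket, priority_ship, restock_request, route_local, shipped, split_shipment, stock_available, stock_low} — 21 facts.

21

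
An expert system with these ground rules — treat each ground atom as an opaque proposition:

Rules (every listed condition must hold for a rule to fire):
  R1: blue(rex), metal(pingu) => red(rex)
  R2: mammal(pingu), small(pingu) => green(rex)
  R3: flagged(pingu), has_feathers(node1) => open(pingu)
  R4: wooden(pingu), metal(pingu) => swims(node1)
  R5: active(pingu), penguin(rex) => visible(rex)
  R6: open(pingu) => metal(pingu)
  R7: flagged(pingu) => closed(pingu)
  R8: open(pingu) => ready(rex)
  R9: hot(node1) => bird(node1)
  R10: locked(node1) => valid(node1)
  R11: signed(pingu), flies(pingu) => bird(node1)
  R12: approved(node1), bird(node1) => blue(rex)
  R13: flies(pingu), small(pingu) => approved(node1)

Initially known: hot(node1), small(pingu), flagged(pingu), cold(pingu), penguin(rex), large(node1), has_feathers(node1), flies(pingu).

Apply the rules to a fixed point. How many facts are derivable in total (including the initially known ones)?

16

Round 1: R3 [flagged(pingu), has_feathers(node1) => open(pingu)]; R7 [flagged(pingu) => closed(pingu)]; R9 [hot(node1) => bird(node1)]; R13 [flies(pingu), small(pingu) => approved(node1)]. Adds open(pingu), closed(pingu), bird(node1), approved(node1).
Round 2: R6 [open(pingu) => metal(pingu)]; R8 [open(pingu) => ready(rex)]; R12 [approved(node1), bird(node1) => blue(rex)]. Adds metal(pingu), ready(rex), blue(rex).
Round 3: R1 [blue(rex), metal(pingu) => red(rex)]. Adds red(rex).
Closure: {approved(node1), bird(node1), blue(rex), closed(pingu), cold(pingu), flagged(pingu), flies(pingu), has_feathers(node1), hot(node1), large(node1), metal(pingu), open(pingu), penguin(rex), ready(rex), red(rex), small(pingu)} — 16 facts.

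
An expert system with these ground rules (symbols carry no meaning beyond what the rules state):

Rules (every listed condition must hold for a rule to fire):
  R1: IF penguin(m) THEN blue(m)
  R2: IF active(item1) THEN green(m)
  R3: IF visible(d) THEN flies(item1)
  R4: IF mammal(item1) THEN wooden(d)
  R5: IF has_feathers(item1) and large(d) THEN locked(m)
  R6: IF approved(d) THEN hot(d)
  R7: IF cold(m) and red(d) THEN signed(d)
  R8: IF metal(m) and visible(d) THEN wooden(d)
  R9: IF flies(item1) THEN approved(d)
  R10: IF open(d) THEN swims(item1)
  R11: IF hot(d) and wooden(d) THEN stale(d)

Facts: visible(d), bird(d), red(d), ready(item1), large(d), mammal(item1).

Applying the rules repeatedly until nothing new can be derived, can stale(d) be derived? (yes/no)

yes

[1] R3 [IF visible(d) THEN flies(item1)]; R4 [IF mammal(item1) THEN wooden(d)]. ⇒ new: flies(item1), wooden(d).
[2] R9 [IF flies(item1) THEN approved(d)]. ⇒ new: approved(d).
[3] R6 [IF approved(d) THEN hot(d)]. ⇒ new: hot(d).
[4] R11 [IF hot(d) and wooden(d) THEN stale(d)]. ⇒ new: stale(d).
stale(d) appears in round 4, so it is derivable.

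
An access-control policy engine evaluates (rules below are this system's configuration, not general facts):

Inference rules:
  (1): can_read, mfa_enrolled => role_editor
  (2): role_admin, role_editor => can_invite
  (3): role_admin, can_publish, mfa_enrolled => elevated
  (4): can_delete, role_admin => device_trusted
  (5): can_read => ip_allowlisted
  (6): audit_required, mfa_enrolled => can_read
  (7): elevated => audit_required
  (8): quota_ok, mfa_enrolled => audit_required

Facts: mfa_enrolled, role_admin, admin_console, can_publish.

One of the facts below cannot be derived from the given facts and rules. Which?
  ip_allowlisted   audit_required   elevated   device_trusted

[1] (3) [role_admin, can_publish, mfa_enrolled => elevated]. ⇒ new: elevated.
[2] (7) [elevated => audit_required]. ⇒ new: audit_required.
[3] (6) [audit_required, mfa_enrolled => can_read]. ⇒ new: can_read.
[4] (1) [can_read, mfa_enrolled => role_editor]; (5) [can_read => ip_allowlisted]. ⇒ new: role_editor, ip_allowlisted.
[5] (2) [role_admin, role_editor => can_invite]. ⇒ new: can_invite.
Derived: elevated (round 1), ip_allowlisted (round 4), audit_required (round 2). device_trusted never appears in any round.

device_trusted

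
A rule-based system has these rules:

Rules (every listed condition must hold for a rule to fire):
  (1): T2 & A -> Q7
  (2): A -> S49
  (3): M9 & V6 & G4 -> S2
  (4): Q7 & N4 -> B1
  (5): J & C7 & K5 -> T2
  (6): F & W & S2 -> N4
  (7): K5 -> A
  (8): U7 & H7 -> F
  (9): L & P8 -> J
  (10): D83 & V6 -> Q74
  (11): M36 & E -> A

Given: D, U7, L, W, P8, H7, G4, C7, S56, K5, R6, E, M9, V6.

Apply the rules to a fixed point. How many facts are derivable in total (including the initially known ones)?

Round 1 — (3), (7), (8), (9), derive S2, A, F, J.
Round 2 — (2), (5), (6), derive S49, T2, N4.
Round 3 — (1), derive Q7.
Round 4 — (4), derive B1.
Closure: {A, B1, C7, D, E, F, G4, H7, J, K5, L, M9, N4, P8, Q7, R6, S2, S49, S56, T2, U7, V6, W} — 23 facts.

23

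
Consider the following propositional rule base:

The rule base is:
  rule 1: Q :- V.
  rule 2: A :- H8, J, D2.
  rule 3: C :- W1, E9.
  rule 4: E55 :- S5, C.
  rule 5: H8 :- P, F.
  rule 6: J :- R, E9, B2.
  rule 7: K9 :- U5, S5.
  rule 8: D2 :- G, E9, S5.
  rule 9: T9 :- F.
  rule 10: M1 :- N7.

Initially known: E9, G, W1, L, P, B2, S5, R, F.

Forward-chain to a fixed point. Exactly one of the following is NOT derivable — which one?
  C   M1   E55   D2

Round 1: rule 3 [C :- W1, E9.]; rule 5 [H8 :- P, F.]; rule 6 [J :- R, E9, B2.]; rule 8 [D2 :- G, E9, S5.]; rule 9 [T9 :- F.]. Adds C, H8, J, D2, T9.
Round 2: rule 2 [A :- H8, J, D2.]; rule 4 [E55 :- S5, C.]. Adds A, E55.
Derived: E55 (round 2), D2 (round 1), C (round 1). M1 never appears in any round.

M1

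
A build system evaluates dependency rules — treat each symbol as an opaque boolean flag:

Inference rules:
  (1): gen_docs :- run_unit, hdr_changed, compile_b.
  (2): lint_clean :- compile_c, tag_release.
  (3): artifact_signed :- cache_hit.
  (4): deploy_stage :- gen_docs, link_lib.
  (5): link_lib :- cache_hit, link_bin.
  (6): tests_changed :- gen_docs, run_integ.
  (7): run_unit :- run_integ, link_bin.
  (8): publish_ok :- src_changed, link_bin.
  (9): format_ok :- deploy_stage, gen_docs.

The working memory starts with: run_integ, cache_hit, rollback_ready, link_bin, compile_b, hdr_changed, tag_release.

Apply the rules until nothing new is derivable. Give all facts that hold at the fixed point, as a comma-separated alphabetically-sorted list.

artifact_signed, cache_hit, compile_b, deploy_stage, format_ok, gen_docs, hdr_changed, link_bin, link_lib, rollback_ready, run_integ, run_unit, tag_release, tests_changed

Round 1 fires (3), (5), (7), giving artifact_signed, link_lib, run_unit.
Round 2 fires (1), giving gen_docs.
Round 3 fires (4), (6), giving deploy_stage, tests_changed.
Round 4 fires (9), giving format_ok.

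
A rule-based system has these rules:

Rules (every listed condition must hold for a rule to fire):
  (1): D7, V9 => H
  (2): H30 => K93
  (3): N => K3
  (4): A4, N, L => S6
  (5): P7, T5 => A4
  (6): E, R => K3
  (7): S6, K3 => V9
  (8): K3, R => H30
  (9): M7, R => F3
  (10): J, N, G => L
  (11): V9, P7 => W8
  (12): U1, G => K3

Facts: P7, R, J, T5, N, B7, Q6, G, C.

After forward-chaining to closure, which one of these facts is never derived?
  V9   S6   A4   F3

Round 1 fires (3), (5), (10), giving K3, A4, L.
Round 2 fires (4), (8), giving S6, H30.
Round 3 fires (2), (7), giving K93, V9.
Round 4 fires (11), giving W8.
Derived: A4 (round 1), S6 (round 2), V9 (round 3). F3 never appears in any round.

F3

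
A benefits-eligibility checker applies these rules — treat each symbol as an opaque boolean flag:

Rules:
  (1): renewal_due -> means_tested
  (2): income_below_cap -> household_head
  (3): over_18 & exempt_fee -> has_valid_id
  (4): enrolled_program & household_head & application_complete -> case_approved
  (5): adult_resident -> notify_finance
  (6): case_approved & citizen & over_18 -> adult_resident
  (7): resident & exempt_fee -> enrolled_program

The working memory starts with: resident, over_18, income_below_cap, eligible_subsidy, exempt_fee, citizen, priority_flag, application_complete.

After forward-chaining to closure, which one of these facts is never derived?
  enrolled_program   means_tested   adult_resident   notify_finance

means_tested

[1] (2) [income_below_cap -> household_head]; (3) [over_18 & exempt_fee -> has_valid_id]; (7) [resident & exempt_fee -> enrolled_program]. ⇒ new: household_head, has_valid_id, enrolled_program.
[2] (4) [enrolled_program & household_head & application_complete -> case_approved]. ⇒ new: case_approved.
[3] (6) [case_approved & citizen & over_18 -> adult_resident]. ⇒ new: adult_resident.
[4] (5) [adult_resident -> notify_finance]. ⇒ new: notify_finance.
Derived: notify_finance (round 4), adult_resident (round 3), enrolled_program (round 1). means_tested never appears in any round.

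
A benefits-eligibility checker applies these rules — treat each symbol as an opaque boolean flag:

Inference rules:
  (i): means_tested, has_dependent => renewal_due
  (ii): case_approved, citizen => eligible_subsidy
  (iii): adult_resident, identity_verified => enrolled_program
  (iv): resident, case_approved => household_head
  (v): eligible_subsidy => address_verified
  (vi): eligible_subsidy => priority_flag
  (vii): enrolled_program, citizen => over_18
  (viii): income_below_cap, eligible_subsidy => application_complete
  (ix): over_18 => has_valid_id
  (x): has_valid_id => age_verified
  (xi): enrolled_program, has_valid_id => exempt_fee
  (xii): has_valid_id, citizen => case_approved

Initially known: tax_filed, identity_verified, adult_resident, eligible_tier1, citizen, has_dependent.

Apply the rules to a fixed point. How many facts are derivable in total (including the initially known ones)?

15

Round 1 fires (iii), giving enrolled_program.
Round 2 fires (vii), giving over_18.
Round 3 fires (ix), giving has_valid_id.
Round 4 fires (x), (xi), (xii), giving age_verified, exempt_fee, case_approved.
Round 5 fires (ii), giving eligible_subsidy.
Round 6 fires (v), (vi), giving address_verified, priority_flag.
Closure: {address_verified, adult_resident, age_verified, case_approved, citizen, eligible_subsidy, eligible_tier1, enrolled_program, exempt_fee, has_dependent, has_valid_id, identity_verified, over_18, priority_flag, tax_filed} — 15 facts.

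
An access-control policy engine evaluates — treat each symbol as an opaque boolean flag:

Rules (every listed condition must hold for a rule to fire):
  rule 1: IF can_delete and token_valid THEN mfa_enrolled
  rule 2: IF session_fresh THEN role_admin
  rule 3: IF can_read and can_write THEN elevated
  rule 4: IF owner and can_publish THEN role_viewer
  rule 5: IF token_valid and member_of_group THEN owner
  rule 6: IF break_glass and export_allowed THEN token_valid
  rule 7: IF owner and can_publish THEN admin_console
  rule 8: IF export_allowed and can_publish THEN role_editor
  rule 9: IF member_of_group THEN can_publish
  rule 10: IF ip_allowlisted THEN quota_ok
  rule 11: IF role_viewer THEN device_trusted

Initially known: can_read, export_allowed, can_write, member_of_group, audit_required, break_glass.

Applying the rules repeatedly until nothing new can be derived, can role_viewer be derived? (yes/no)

yes

Round 1: rule 3 [IF can_read and can_write THEN elevated]; rule 6 [IF break_glass and export_allowed THEN token_valid]; rule 9 [IF member_of_group THEN can_publish]. Adds elevated, token_valid, can_publish.
Round 2: rule 5 [IF token_valid and member_of_group THEN owner]; rule 8 [IF export_allowed and can_publish THEN role_editor]. Adds owner, role_editor.
Round 3: rule 4 [IF owner and can_publish THEN role_viewer]; rule 7 [IF owner and can_publish THEN admin_console]. Adds role_viewer, admin_console.
Round 4: rule 11 [IF role_viewer THEN device_trusted]. Adds device_trusted.
role_viewer appears in round 3, so it is derivable.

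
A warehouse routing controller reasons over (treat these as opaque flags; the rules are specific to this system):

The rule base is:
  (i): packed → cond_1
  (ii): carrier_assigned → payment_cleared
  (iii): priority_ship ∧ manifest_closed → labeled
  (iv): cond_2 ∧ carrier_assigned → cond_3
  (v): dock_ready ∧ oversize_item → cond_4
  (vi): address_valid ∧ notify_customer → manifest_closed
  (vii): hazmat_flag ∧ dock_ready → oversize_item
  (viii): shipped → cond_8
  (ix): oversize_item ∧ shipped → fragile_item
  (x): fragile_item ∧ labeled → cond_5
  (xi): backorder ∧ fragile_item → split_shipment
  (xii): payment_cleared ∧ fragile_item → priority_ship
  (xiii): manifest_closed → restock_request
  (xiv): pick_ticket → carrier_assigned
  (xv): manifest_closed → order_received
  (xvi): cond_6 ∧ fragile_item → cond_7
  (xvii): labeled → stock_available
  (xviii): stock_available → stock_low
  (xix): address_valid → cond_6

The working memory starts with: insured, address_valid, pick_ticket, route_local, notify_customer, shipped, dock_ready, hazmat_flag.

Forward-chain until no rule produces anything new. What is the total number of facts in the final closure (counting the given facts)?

24

Round 1: (vi) [address_valid ∧ notify_customer → manifest_closed]; (vii) [hazmat_flag ∧ dock_ready → oversize_item]; (viii) [shipped → cond_8]; (xiv) [pick_ticket → carrier_assigned]; (xix) [address_valid → cond_6]. Adds manifest_closed, oversize_item, cond_8, carrier_assigned, cond_6.
Round 2: (ii) [carrier_assigned → payment_cleared]; (v) [dock_ready ∧ oversize_item → cond_4]; (ix) [oversize_item ∧ shipped → fragile_item]; (xiii) [manifest_closed → restock_request]; (xv) [manifest_closed → order_received]. Adds payment_cleared, cond_4, fragile_item, restock_request, order_received.
Round 3: (xii) [payment_cleared ∧ fragile_item → priority_ship]; (xvi) [cond_6 ∧ fragile_item → cond_7]. Adds priority_ship, cond_7.
Round 4: (iii) [priority_ship ∧ manifest_closed → labeled]. Adds labeled.
Round 5: (x) [fragile_item ∧ labeled → cond_5]; (xvii) [labeled → stock_available]. Adds cond_5, stock_available.
Round 6: (xviii) [stock_available → stock_low]. Adds stock_low.
Closure: {address_valid, carrier_assigned, cond_4, cond_5, cond_6, cond_7, cond_8, dock_ready, fragile_item, hazmat_flag, insured, labeled, manifest_closed, notify_customer, order_received, oversize_item, payment_cleared, pick_ticket, priority_ship, restock_request, route_local, shipped, stock_available, stock_low} — 24 facts.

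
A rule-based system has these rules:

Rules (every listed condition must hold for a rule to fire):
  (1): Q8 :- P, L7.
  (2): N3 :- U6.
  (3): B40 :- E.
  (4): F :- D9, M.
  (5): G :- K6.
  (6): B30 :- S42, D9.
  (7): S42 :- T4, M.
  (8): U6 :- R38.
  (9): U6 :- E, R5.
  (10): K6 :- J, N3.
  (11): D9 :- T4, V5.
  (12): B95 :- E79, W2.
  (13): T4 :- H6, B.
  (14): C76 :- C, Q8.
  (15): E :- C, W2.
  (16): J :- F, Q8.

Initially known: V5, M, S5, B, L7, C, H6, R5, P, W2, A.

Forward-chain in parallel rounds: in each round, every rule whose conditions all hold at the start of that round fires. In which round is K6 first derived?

5

Round 1 fires (1), (13), (15), giving Q8, T4, E.
Round 2 fires (3), (7), (9), (11), (14), giving B40, S42, U6, D9, C76.
Round 3 fires (2), (4), (6), giving N3, F, B30.
Round 4 fires (16), giving J.
Round 5 fires (10), giving K6.
K6 first appears in round 5.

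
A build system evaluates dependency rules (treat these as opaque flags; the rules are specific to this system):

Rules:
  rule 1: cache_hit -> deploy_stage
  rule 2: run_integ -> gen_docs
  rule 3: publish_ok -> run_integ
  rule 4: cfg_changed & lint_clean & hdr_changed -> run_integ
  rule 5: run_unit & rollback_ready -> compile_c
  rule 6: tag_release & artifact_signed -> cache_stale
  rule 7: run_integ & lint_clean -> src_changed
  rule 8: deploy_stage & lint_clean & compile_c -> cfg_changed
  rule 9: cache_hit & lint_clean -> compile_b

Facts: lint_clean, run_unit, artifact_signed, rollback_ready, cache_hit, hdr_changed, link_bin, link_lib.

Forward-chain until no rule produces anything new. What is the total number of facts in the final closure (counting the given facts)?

15

Round 1 fires rule 1, rule 5, rule 9, giving deploy_stage, compile_c, compile_b.
Round 2 fires rule 8, giving cfg_changed.
Round 3 fires rule 4, giving run_integ.
Round 4 fires rule 2, rule 7, giving gen_docs, src_changed.
Closure: {artifact_signed, cache_hit, cfg_changed, compile_b, compile_c, deploy_stage, gen_docs, hdr_changed, link_bin, link_lib, lint_clean, rollback_ready, run_integ, run_unit, src_changed} — 15 facts.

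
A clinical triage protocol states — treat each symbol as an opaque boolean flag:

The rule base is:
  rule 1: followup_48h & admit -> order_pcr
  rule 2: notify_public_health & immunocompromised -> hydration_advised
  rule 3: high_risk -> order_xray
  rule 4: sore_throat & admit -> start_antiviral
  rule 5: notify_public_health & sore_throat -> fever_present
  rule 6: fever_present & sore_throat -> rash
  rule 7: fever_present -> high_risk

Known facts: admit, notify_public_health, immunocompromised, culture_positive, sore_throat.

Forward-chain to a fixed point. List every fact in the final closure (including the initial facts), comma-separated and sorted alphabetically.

Round 1: rule 2 [notify_public_health & immunocompromised -> hydration_advised]; rule 4 [sore_throat & admit -> start_antiviral]; rule 5 [notify_public_health & sore_throat -> fever_present]. Adds hydration_advised, start_antiviral, fever_present.
Round 2: rule 6 [fever_present & sore_throat -> rash]; rule 7 [fever_present -> high_risk]. Adds rash, high_risk.
Round 3: rule 3 [high_risk -> order_xray]. Adds order_xray.

admit, culture_positive, fever_present, high_risk, hydration_advised, immunocompromised, notify_public_health, order_xray, rash, sore_throat, start_antiviral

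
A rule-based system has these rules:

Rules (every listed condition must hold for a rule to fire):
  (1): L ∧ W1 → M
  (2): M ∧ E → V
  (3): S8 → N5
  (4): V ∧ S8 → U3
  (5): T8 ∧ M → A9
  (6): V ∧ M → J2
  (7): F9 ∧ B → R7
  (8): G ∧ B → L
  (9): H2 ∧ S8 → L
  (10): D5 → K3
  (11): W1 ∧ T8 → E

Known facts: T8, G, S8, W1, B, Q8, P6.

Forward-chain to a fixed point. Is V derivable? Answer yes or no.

Round 1: (3) [S8 → N5]; (8) [G ∧ B → L]; (11) [W1 ∧ T8 → E]. Adds N5, L, E.
Round 2: (1) [L ∧ W1 → M]. Adds M.
Round 3: (2) [M ∧ E → V]; (5) [T8 ∧ M → A9]. Adds V, A9.
Round 4: (4) [V ∧ S8 → U3]; (6) [V ∧ M → J2]. Adds U3, J2.
V appears in round 3, so it is derivable.

yes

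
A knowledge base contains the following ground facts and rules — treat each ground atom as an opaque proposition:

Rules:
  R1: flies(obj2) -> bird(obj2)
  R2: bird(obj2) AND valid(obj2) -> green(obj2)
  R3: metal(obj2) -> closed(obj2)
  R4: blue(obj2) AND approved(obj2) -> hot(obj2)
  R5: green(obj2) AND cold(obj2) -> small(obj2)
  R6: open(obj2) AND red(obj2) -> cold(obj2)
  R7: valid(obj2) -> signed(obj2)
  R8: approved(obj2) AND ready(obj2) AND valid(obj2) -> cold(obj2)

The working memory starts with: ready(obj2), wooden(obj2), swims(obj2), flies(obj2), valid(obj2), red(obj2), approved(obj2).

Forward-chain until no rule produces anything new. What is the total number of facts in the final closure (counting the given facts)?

Round 1 fires R1, R7, R8, giving bird(obj2), signed(obj2), cold(obj2).
Round 2 fires R2, giving green(obj2).
Round 3 fires R5, giving small(obj2).
Closure: {approved(obj2), bird(obj2), cold(obj2), flies(obj2), green(obj2), ready(obj2), red(obj2), signed(obj2), small(obj2), swims(obj2), valid(obj2), wooden(obj2)} — 12 facts.

12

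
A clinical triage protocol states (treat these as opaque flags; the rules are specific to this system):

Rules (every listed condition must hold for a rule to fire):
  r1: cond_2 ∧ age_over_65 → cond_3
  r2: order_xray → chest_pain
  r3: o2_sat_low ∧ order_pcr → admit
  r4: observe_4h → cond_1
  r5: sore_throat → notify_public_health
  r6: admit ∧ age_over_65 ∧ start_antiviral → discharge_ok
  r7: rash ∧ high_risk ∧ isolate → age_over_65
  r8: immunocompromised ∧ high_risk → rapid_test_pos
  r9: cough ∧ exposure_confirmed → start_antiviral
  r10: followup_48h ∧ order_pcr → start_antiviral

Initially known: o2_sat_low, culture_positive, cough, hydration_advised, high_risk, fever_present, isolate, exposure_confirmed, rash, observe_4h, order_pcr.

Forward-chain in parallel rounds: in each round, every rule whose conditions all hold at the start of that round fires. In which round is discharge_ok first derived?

2

Round 1: r3 [o2_sat_low ∧ order_pcr → admit]; r4 [observe_4h → cond_1]; r7 [rash ∧ high_risk ∧ isolate → age_over_65]; r9 [cough ∧ exposure_confirmed → start_antiviral]. Adds admit, cond_1, age_over_65, start_antiviral.
Round 2: r6 [admit ∧ age_over_65 ∧ start_antiviral → discharge_ok]. Adds discharge_ok.
discharge_ok first appears in round 2.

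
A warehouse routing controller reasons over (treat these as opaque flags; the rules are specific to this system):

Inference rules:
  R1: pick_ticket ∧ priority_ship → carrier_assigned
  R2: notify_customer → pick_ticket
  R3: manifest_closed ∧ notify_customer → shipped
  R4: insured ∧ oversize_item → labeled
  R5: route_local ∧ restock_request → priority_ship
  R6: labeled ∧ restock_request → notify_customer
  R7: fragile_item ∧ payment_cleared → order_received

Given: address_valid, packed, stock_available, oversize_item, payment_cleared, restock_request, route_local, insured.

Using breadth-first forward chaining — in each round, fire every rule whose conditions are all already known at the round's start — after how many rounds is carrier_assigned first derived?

4

Round 1 — R4, R5, derive labeled, priority_ship.
Round 2 — R6, derive notify_customer.
Round 3 — R2, derive pick_ticket.
Round 4 — R1, derive carrier_assigned.
carrier_assigned first appears in round 4.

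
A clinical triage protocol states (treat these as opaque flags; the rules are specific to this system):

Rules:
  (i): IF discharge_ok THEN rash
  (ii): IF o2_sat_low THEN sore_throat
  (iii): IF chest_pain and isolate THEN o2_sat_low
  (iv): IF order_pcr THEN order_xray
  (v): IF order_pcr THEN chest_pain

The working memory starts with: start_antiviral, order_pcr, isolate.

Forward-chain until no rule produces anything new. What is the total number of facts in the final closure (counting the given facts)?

7

Round 1: (iv) [IF order_pcr THEN order_xray]; (v) [IF order_pcr THEN chest_pain]. New: order_xray, chest_pain.
Round 2: (iii) [IF chest_pain and isolate THEN o2_sat_low]. New: o2_sat_low.
Round 3: (ii) [IF o2_sat_low THEN sore_throat]. New: sore_throat.
Closure: {chest_pain, isolate, o2_sat_low, order_pcr, order_xray, sore_throat, start_antiviral} — 7 facts.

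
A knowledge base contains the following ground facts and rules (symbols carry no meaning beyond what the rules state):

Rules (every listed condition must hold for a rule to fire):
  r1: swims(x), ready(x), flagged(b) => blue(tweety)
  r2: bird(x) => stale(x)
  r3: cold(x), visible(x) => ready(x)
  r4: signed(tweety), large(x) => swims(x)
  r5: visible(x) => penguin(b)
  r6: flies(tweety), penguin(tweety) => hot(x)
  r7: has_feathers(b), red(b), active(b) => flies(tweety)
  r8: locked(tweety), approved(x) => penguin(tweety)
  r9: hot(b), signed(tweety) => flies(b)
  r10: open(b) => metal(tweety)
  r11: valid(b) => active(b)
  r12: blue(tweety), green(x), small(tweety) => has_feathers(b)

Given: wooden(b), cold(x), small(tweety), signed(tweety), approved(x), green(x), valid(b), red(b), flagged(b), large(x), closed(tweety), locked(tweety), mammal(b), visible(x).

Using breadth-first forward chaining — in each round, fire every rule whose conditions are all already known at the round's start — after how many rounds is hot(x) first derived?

Round 1: r3 [cold(x), visible(x) => ready(x)]; r4 [signed(tweety), large(x) => swims(x)]; r5 [visible(x) => penguin(b)]; r8 [locked(tweety), approved(x) => penguin(tweety)]; r11 [valid(b) => active(b)]. New: ready(x), swims(x), penguin(b), penguin(tweety), active(b).
Round 2: r1 [swims(x), ready(x), flagged(b) => blue(tweety)]. New: blue(tweety).
Round 3: r12 [blue(tweety), green(x), small(tweety) => has_feathers(b)]. New: has_feathers(b).
Round 4: r7 [has_feathers(b), red(b), active(b) => flies(tweety)]. New: flies(tweety).
Round 5: r6 [flies(tweety), penguin(tweety) => hot(x)]. New: hot(x).
hot(x) first appears in round 5.

5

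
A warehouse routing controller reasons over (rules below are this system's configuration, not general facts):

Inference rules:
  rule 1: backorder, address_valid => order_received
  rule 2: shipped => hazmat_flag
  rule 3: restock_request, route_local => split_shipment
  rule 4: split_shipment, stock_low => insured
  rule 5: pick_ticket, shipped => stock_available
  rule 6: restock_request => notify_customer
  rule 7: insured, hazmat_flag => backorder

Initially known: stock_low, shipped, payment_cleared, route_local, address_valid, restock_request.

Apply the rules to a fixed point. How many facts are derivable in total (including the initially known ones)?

Round 1: rule 2 [shipped => hazmat_flag]; rule 3 [restock_request, route_local => split_shipment]; rule 6 [restock_request => notify_customer]. New: hazmat_flag, split_shipment, notify_customer.
Round 2: rule 4 [split_shipment, stock_low => insured]. New: insured.
Round 3: rule 7 [insured, hazmat_flag => backorder]. New: backorder.
Round 4: rule 1 [backorder, address_valid => order_received]. New: order_received.
Closure: {address_valid, backorder, hazmat_flag, insured, notify_customer, order_received, payment_cleared, restock_request, route_local, shipped, split_shipment, stock_low} — 12 facts.

12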